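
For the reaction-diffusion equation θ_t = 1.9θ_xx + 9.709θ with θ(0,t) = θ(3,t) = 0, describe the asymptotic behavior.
θ grows unboundedly. Reaction dominates diffusion (r=9.709 > κπ²/L²≈2.08); solution grows exponentially.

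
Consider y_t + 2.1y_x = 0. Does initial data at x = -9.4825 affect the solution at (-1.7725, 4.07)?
No. Only data at x = -10.3195 affects (-1.7725, 4.07). Advection has one-way propagation along characteristics.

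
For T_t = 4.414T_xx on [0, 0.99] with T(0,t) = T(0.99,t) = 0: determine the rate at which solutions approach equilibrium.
Eigenvalues: λₙ = 4.414n²π²/0.99².
First three modes:
  n=1: λ₁ = 4.414π²/0.99² ≈ 44.449
  n=2: λ₂ = 17.656π²/0.99² ≈ 177.796 (4× faster decay)
  n=3: λ₃ = 39.726π²/0.99² ≈ 400.041 (9× faster decay)
As t → ∞, higher modes decay exponentially faster. The n=1 mode dominates: T ~ c₁ sin(πx/0.99) e^{-λ₁t}.
Decay rate: λ₁ = 4.414π²/0.99² ≈ 44.449.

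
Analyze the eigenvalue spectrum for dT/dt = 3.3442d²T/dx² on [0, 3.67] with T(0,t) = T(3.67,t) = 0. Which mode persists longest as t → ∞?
Eigenvalues: λₙ = 3.3442n²π²/3.67².
First three modes:
  n=1: λ₁ = 3.3442π²/3.67² ≈ 2.451
  n=2: λ₂ = 13.3768π²/3.67² ≈ 9.802 (4× faster decay)
  n=3: λ₃ = 30.0978π²/3.67² ≈ 22.055 (9× faster decay)
As t → ∞, higher modes decay exponentially faster. The n=1 mode dominates: T ~ c₁ sin(πx/3.67) e^{-λ₁t}.
Decay rate: λ₁ = 3.3442π²/3.67² ≈ 2.451.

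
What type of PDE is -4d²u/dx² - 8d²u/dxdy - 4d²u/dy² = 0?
With A = -4, B = -8, C = -4, the discriminant is 0. This is a parabolic PDE.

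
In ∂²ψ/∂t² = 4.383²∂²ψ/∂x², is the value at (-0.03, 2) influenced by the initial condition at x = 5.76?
Yes. The domain of dependence is [-8.796, 8.736], and 5.76 ∈ [-8.796, 8.736].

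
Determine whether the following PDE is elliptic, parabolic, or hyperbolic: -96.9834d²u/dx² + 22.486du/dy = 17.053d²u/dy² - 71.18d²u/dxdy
Rewriting in standard form: -96.9834d²u/dx² + 71.18d²u/dxdy - 17.053d²u/dy² + 22.486du/dy = 0. Coefficients: A = -96.9834, B = 71.18, C = -17.053. B² - 4AC = -1548.8392808, which is negative, so the equation is elliptic.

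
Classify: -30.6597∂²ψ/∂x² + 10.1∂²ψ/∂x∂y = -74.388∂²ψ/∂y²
Rewriting in standard form: -30.6597∂²ψ/∂x² + 10.1∂²ψ/∂x∂y + 74.388∂²ψ/∂y² = 0. Hyperbolic (discriminant = 9224.8650544).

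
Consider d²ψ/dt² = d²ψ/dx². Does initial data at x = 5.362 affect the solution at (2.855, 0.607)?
No. The domain of dependence is [2.248, 3.462], and 5.362 is outside this interval.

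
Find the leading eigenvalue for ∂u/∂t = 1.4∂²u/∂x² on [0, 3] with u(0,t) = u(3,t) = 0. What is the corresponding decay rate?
Eigenvalues: λₙ = 1.4n²π²/3².
First three modes:
  n=1: λ₁ = 1.4π²/3² ≈ 1.535
  n=2: λ₂ = 5.6π²/3² ≈ 6.141 (4× faster decay)
  n=3: λ₃ = 12.6π²/3² ≈ 13.817 (9× faster decay)
As t → ∞, higher modes decay exponentially faster. The n=1 mode dominates: u ~ c₁ sin(πx/3) e^{-λ₁t}.
Decay rate: λ₁ = 1.4π²/3² ≈ 1.535.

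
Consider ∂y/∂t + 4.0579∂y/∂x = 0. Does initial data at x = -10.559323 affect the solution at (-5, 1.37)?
Yes. The characteristic through (-5, 1.37) passes through x = -10.559323.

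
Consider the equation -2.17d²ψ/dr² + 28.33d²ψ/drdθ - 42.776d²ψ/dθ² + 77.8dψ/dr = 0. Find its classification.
Hyperbolic. (A = -2.17, B = 28.33, C = -42.776 gives B² - 4AC = 431.29322.)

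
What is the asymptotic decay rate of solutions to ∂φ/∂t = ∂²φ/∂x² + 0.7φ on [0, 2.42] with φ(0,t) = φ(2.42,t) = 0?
Eigenvalues: λₙ = n²π²/2.42² - 0.7.
First three modes:
  n=1: λ₁ = π²/2.42² - 0.7 ≈ 0.985
  n=2: λ₂ = 4π²/2.42² - 0.7 ≈ 6.041
  n=3: λ₃ = 9π²/2.42² - 0.7 ≈ 14.467
Since π²/2.42² ≈ 1.685 > 0.7, all λₙ > 0.
The n=1 mode decays slowest → dominates as t → ∞.
Asymptotic: φ ~ c₁ sin(πx/2.42) e^{-λ₁t} with decay rate λ₁ ≈ 0.985.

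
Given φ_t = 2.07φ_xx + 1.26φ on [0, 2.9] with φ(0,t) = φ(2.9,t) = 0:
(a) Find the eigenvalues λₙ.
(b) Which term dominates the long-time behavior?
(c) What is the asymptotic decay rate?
Eigenvalues: λₙ = 2.07n²π²/2.9² - 1.26.
First three modes:
  n=1: λ₁ = 2.07π²/2.9² - 1.26 ≈ 1.169
  n=2: λ₂ = 8.28π²/2.9² - 1.26 ≈ 8.457
  n=3: λ₃ = 18.63π²/2.9² - 1.26 ≈ 20.603
Since 2.07π²/2.9² ≈ 2.429 > 1.26, all λₙ > 0.
The n=1 mode decays slowest → dominates as t → ∞.
Asymptotic: φ ~ c₁ sin(πx/2.9) e^{-λ₁t} with decay rate λ₁ ≈ 1.169.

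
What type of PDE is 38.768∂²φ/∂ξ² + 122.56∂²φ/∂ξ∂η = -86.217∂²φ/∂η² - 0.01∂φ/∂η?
Rewriting in standard form: 38.768∂²φ/∂ξ² + 122.56∂²φ/∂ξ∂η + 86.217∂²φ/∂η² + 0.01∂φ/∂η = 0. With A = 38.768, B = 122.56, C = 86.217, the discriminant is 1651.110976. This is a hyperbolic PDE.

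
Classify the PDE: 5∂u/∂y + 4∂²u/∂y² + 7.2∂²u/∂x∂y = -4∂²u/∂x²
Rewriting in standard form: 4∂²u/∂x² + 7.2∂²u/∂x∂y + 4∂²u/∂y² + 5∂u/∂y = 0. A = 4, B = 7.2, C = 4. Discriminant B² - 4AC = -12.16. Since -12.16 < 0, elliptic.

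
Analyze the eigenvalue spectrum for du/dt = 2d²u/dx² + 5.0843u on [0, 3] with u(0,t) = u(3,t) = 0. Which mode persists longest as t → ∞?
Eigenvalues: λₙ = 2n²π²/3² - 5.0843.
First three modes:
  n=1: λ₁ = 2π²/3² - 5.0843 ≈ -2.891
  n=2: λ₂ = 8π²/3² - 5.0843 ≈ 3.689
  n=3: λ₃ = 18π²/3² - 5.0843 ≈ 14.655
Since 2π²/3² ≈ 2.193 < 5.0843, λ₁ < 0.
The n=1 mode grows fastest (−λₙ is largest for n=1) → dominates.
Asymptotic: u ~ c₁ sin(πx/3) e^{2.891t} (exponential growth at rate −λ₁ ≈ 2.891).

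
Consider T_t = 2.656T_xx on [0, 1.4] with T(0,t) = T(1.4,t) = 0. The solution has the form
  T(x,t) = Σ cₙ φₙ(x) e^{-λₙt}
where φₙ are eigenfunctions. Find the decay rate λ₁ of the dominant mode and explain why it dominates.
Eigenvalues: λₙ = 2.656n²π²/1.4².
First three modes:
  n=1: λ₁ = 2.656π²/1.4² ≈ 13.374
  n=2: λ₂ = 10.624π²/1.4² ≈ 53.497 (4× faster decay)
  n=3: λ₃ = 23.904π²/1.4² ≈ 120.369 (9× faster decay)
As t → ∞, higher modes decay exponentially faster. The n=1 mode dominates: T ~ c₁ sin(πx/1.4) e^{-λ₁t}.
Decay rate: λ₁ = 2.656π²/1.4² ≈ 13.374.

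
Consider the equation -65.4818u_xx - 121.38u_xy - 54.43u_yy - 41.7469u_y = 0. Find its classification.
Hyperbolic. (A = -65.4818, B = -121.38, C = -54.43 gives B² - 4AC = 476.406904.)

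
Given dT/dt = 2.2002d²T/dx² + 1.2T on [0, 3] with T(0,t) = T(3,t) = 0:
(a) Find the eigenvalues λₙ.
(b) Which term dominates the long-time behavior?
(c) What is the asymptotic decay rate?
Eigenvalues: λₙ = 2.2002n²π²/3² - 1.2.
First three modes:
  n=1: λ₁ = 2.2002π²/3² - 1.2 ≈ 1.213
  n=2: λ₂ = 8.8008π²/3² - 1.2 ≈ 8.451
  n=3: λ₃ = 19.8018π²/3² - 1.2 ≈ 20.515
Since 2.2002π²/3² ≈ 2.413 > 1.2, all λₙ > 0.
The n=1 mode decays slowest → dominates as t → ∞.
Asymptotic: T ~ c₁ sin(πx/3) e^{-λ₁t} with decay rate λ₁ ≈ 1.213.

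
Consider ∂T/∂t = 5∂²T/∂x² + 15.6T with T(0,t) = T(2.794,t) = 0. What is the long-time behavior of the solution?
As t → ∞, T grows unboundedly. Reaction dominates diffusion (r=15.6 > κπ²/L²≈6.32); solution grows exponentially.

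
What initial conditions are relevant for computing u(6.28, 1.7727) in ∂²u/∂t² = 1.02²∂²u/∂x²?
Domain of dependence: [4.471846, 8.088154]. Signals travel at speed 1.02, so data within |x - 6.28| ≤ 1.02·1.7727 = 1.808154 can reach the point.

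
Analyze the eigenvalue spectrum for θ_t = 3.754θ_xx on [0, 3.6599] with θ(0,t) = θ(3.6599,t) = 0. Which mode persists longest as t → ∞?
Eigenvalues: λₙ = 3.754n²π²/3.6599².
First three modes:
  n=1: λ₁ = 3.754π²/3.6599² ≈ 2.766
  n=2: λ₂ = 15.016π²/3.6599² ≈ 11.064 (4× faster decay)
  n=3: λ₃ = 33.786π²/3.6599² ≈ 24.894 (9× faster decay)
As t → ∞, higher modes decay exponentially faster. The n=1 mode dominates: θ ~ c₁ sin(πx/3.6599) e^{-λ₁t}.
Decay rate: λ₁ = 3.754π²/3.6599² ≈ 2.766.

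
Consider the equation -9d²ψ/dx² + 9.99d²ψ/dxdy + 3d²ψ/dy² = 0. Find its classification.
Hyperbolic. (A = -9, B = 9.99, C = 3 gives B² - 4AC = 207.8001.)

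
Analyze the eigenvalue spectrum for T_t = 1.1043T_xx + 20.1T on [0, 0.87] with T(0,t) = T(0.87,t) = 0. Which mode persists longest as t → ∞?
Eigenvalues: λₙ = 1.1043n²π²/0.87² - 20.1.
First three modes:
  n=1: λ₁ = 1.1043π²/0.87² - 20.1 ≈ -5.7
  n=2: λ₂ = 4.4172π²/0.87² - 20.1 ≈ 37.498
  n=3: λ₃ = 9.9387π²/0.87² - 20.1 ≈ 109.496
Since 1.1043π²/0.87² ≈ 14.4 < 20.1, λ₁ < 0.
The n=1 mode grows fastest (−λₙ is largest for n=1) → dominates.
Asymptotic: T ~ c₁ sin(πx/0.87) e^{5.7t} (exponential growth at rate −λ₁ ≈ 5.7).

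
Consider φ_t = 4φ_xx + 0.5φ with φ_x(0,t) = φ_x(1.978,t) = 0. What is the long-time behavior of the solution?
As t → ∞, φ grows unboundedly. With Neumann BCs the constant mode has diffusion eigenvalue 0, so any r > 0 makes it grow like e^(0.5t); solution grows exponentially.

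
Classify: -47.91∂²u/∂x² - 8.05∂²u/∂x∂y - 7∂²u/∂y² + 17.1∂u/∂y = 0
Elliptic (discriminant = -1276.6775).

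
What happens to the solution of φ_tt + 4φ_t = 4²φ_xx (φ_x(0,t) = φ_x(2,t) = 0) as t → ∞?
φ → constant (steady state). Damping (γ=4) dissipates the nonconstant modes; with Neumann BCs the spatial average obeys M''+γM'=0 and tends to a finite limit.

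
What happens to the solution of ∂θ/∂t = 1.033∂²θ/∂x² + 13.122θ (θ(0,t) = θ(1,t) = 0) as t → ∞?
θ grows unboundedly. Reaction dominates diffusion (r=13.122 > κπ²/L²≈10.2); solution grows exponentially.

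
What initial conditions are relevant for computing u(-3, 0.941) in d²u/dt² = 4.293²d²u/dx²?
Domain of dependence: [-7.039713, 1.039713]. Signals travel at speed 4.293, so data within |x - -3| ≤ 4.293·0.941 = 4.039713 can reach the point.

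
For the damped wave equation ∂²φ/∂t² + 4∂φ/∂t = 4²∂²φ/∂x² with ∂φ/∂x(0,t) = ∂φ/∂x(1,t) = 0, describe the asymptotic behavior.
φ → constant (steady state). Damping (γ=4) dissipates the nonconstant modes; with Neumann BCs the spatial average obeys M''+γM'=0 and tends to a finite limit.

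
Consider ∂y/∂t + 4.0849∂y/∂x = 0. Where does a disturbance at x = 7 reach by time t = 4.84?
At x = 26.770916. The characteristic carries data from (7, 0) to (26.770916, 4.84).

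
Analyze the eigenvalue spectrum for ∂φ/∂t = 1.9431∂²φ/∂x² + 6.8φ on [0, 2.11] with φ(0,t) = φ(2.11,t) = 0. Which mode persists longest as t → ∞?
Eigenvalues: λₙ = 1.9431n²π²/2.11² - 6.8.
First three modes:
  n=1: λ₁ = 1.9431π²/2.11² - 6.8 ≈ -2.492
  n=2: λ₂ = 7.7724π²/2.11² - 6.8 ≈ 10.43
  n=3: λ₃ = 17.4879π²/2.11² - 6.8 ≈ 31.968
Since 1.9431π²/2.11² ≈ 4.308 < 6.8, λ₁ < 0.
The n=1 mode grows fastest (−λₙ is largest for n=1) → dominates.
Asymptotic: φ ~ c₁ sin(πx/2.11) e^{2.492t} (exponential growth at rate −λ₁ ≈ 2.492).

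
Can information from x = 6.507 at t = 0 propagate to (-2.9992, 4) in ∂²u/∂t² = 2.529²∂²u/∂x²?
Yes. The domain of dependence is [-13.1152, 7.1168], and 6.507 ∈ [-13.1152, 7.1168].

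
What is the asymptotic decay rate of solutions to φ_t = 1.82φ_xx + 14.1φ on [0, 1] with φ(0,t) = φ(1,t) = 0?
Eigenvalues: λₙ = 1.82n²π²/1² - 14.1.
First three modes:
  n=1: λ₁ = 1.82π² - 14.1 ≈ 3.863
  n=2: λ₂ = 7.28π² - 14.1 ≈ 57.751
  n=3: λ₃ = 16.38π² - 14.1 ≈ 147.564
Since 1.82π² ≈ 17.963 > 14.1, all λₙ > 0.
The n=1 mode decays slowest → dominates as t → ∞.
Asymptotic: φ ~ c₁ sin(πx/1) e^{-λ₁t} with decay rate λ₁ ≈ 3.863.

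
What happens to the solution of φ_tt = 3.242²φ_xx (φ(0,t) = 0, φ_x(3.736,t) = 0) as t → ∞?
φ oscillates (no decay). Energy is conserved; the solution oscillates indefinitely as standing waves.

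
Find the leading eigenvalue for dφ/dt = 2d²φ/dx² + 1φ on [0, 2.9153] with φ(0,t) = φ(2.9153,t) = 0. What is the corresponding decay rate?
Eigenvalues: λₙ = 2n²π²/2.9153² - 1.
First three modes:
  n=1: λ₁ = 2π²/2.9153² - 1 ≈ 1.323
  n=2: λ₂ = 8π²/2.9153² - 1 ≈ 8.29
  n=3: λ₃ = 18π²/2.9153² - 1 ≈ 19.903
Since 2π²/2.9153² ≈ 2.323 > 1, all λₙ > 0.
The n=1 mode decays slowest → dominates as t → ∞.
Asymptotic: φ ~ c₁ sin(πx/2.9153) e^{-λ₁t} with decay rate λ₁ ≈ 1.323.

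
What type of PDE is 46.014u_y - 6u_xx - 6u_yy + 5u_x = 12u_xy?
Rewriting in standard form: -6u_xx - 12u_xy - 6u_yy + 5u_x + 46.014u_y = 0. With A = -6, B = -12, C = -6, the discriminant is 0. This is a parabolic PDE.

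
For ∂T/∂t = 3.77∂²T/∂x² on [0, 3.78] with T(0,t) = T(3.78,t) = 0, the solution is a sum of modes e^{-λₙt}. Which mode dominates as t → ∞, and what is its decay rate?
Eigenvalues: λₙ = 3.77n²π²/3.78².
First three modes:
  n=1: λ₁ = 3.77π²/3.78² ≈ 2.604
  n=2: λ₂ = 15.08π²/3.78² ≈ 10.416 (4× faster decay)
  n=3: λ₃ = 33.93π²/3.78² ≈ 23.437 (9× faster decay)
As t → ∞, higher modes decay exponentially faster. The n=1 mode dominates: T ~ c₁ sin(πx/3.78) e^{-λ₁t}.
Decay rate: λ₁ = 3.77π²/3.78² ≈ 2.604.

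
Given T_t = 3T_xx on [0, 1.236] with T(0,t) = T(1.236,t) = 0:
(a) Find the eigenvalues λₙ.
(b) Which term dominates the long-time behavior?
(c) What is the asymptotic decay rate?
Eigenvalues: λₙ = 3n²π²/1.236².
First three modes:
  n=1: λ₁ = 3π²/1.236² ≈ 19.381
  n=2: λ₂ = 12π²/1.236² ≈ 77.525 (4× faster decay)
  n=3: λ₃ = 27π²/1.236² ≈ 174.432 (9× faster decay)
As t → ∞, higher modes decay exponentially faster. The n=1 mode dominates: T ~ c₁ sin(πx/1.236) e^{-λ₁t}.
Decay rate: λ₁ = 3π²/1.236² ≈ 19.381.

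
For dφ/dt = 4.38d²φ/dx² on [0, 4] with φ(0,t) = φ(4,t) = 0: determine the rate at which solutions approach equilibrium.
Eigenvalues: λₙ = 4.38n²π²/4².
First three modes:
  n=1: λ₁ = 4.38π²/4² ≈ 2.702
  n=2: λ₂ = 17.52π²/4² ≈ 10.807 (4× faster decay)
  n=3: λ₃ = 39.42π²/4² ≈ 24.316 (9× faster decay)
As t → ∞, higher modes decay exponentially faster. The n=1 mode dominates: φ ~ c₁ sin(πx/4) e^{-λ₁t}.
Decay rate: λ₁ = 4.38π²/4² ≈ 2.702.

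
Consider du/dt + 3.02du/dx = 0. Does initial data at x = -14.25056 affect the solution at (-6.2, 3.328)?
No. Only data at x = -16.25056 affects (-6.2, 3.328). Advection has one-way propagation along characteristics.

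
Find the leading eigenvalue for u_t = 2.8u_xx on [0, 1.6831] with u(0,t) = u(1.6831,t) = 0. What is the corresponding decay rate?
Eigenvalues: λₙ = 2.8n²π²/1.6831².
First three modes:
  n=1: λ₁ = 2.8π²/1.6831² ≈ 9.755
  n=2: λ₂ = 11.2π²/1.6831² ≈ 39.021 (4× faster decay)
  n=3: λ₃ = 25.2π²/1.6831² ≈ 87.797 (9× faster decay)
As t → ∞, higher modes decay exponentially faster. The n=1 mode dominates: u ~ c₁ sin(πx/1.6831) e^{-λ₁t}.
Decay rate: λ₁ = 2.8π²/1.6831² ≈ 9.755.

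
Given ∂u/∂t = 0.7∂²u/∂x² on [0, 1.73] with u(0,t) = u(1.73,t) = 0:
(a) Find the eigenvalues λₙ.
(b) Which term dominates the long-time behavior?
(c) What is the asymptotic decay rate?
Eigenvalues: λₙ = 0.7n²π²/1.73².
First three modes:
  n=1: λ₁ = 0.7π²/1.73² ≈ 2.308
  n=2: λ₂ = 2.8π²/1.73² ≈ 9.233 (4× faster decay)
  n=3: λ₃ = 6.3π²/1.73² ≈ 20.775 (9× faster decay)
As t → ∞, higher modes decay exponentially faster. The n=1 mode dominates: u ~ c₁ sin(πx/1.73) e^{-λ₁t}.
Decay rate: λ₁ = 0.7π²/1.73² ≈ 2.308.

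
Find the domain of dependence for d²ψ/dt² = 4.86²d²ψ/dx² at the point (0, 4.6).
Domain of dependence: [-22.356, 22.356]. Signals travel at speed 4.86, so data within |x - 0| ≤ 4.86·4.6 = 22.356 can reach the point.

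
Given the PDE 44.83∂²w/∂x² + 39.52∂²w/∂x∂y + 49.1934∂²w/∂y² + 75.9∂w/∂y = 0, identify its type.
The second-order coefficients are A = 44.83, B = 39.52, C = 49.1934. Since B² - 4AC = -7259.530088 < 0, this is an elliptic PDE.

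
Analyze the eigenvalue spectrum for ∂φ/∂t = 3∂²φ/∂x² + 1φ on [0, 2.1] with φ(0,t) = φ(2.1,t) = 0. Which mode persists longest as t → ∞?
Eigenvalues: λₙ = 3n²π²/2.1² - 1.
First three modes:
  n=1: λ₁ = 3π²/2.1² - 1 ≈ 5.714
  n=2: λ₂ = 12π²/2.1² - 1 ≈ 25.856
  n=3: λ₃ = 27π²/2.1² - 1 ≈ 59.426
Since 3π²/2.1² ≈ 6.714 > 1, all λₙ > 0.
The n=1 mode decays slowest → dominates as t → ∞.
Asymptotic: φ ~ c₁ sin(πx/2.1) e^{-λ₁t} with decay rate λ₁ ≈ 5.714.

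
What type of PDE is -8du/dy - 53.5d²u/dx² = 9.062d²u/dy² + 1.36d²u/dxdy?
Rewriting in standard form: -53.5d²u/dx² - 1.36d²u/dxdy - 9.062d²u/dy² - 8du/dy = 0. With A = -53.5, B = -1.36, C = -9.062, the discriminant is -1937.4184. This is an elliptic PDE.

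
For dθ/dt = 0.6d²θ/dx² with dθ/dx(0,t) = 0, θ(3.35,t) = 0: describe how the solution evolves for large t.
θ → 0. Heat escapes through the Dirichlet boundary.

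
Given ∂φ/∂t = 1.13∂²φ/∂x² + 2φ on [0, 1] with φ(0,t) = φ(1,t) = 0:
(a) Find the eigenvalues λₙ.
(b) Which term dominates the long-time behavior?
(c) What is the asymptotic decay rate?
Eigenvalues: λₙ = 1.13n²π²/1² - 2.
First three modes:
  n=1: λ₁ = 1.13π² - 2 ≈ 9.153
  n=2: λ₂ = 4.52π² - 2 ≈ 42.611
  n=3: λ₃ = 10.17π² - 2 ≈ 98.374
Since 1.13π² ≈ 11.153 > 2, all λₙ > 0.
The n=1 mode decays slowest → dominates as t → ∞.
Asymptotic: φ ~ c₁ sin(πx/1) e^{-λ₁t} with decay rate λ₁ ≈ 9.153.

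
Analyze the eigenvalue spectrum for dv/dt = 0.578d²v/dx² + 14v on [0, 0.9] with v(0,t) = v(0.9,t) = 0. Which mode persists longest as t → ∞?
Eigenvalues: λₙ = 0.578n²π²/0.9² - 14.
First three modes:
  n=1: λ₁ = 0.578π²/0.9² - 14 ≈ -6.957
  n=2: λ₂ = 2.312π²/0.9² - 14 ≈ 14.171
  n=3: λ₃ = 5.202π²/0.9² - 14 ≈ 49.385
Since 0.578π²/0.9² ≈ 7.043 < 14, λ₁ < 0.
The n=1 mode grows fastest (−λₙ is largest for n=1) → dominates.
Asymptotic: v ~ c₁ sin(πx/0.9) e^{6.957t} (exponential growth at rate −λ₁ ≈ 6.957).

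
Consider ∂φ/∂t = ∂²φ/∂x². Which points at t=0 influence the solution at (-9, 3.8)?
The entire real line. The heat equation has infinite propagation speed: any initial disturbance instantly affects all points (though exponentially small far away).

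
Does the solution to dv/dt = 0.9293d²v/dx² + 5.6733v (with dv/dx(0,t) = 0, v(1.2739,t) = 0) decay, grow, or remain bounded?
v grows unboundedly. Reaction dominates diffusion (r=5.6733 > κπ²/(4L²)≈1.41); solution grows exponentially.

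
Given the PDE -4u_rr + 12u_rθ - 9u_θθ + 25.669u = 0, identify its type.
The second-order coefficients are A = -4, B = 12, C = -9. Since B² - 4AC = 0 = 0, this is a parabolic PDE.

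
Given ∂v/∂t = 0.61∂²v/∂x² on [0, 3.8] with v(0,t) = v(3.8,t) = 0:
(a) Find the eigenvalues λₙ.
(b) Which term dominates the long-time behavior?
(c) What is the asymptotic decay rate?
Eigenvalues: λₙ = 0.61n²π²/3.8².
First three modes:
  n=1: λ₁ = 0.61π²/3.8² ≈ 0.417
  n=2: λ₂ = 2.44π²/3.8² ≈ 1.668 (4× faster decay)
  n=3: λ₃ = 5.49π²/3.8² ≈ 3.752 (9× faster decay)
As t → ∞, higher modes decay exponentially faster. The n=1 mode dominates: v ~ c₁ sin(πx/3.8) e^{-λ₁t}.
Decay rate: λ₁ = 0.61π²/3.8² ≈ 0.417.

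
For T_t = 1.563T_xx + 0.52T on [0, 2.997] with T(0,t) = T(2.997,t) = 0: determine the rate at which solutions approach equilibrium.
Eigenvalues: λₙ = 1.563n²π²/2.997² - 0.52.
First three modes:
  n=1: λ₁ = 1.563π²/2.997² - 0.52 ≈ 1.197
  n=2: λ₂ = 6.252π²/2.997² - 0.52 ≈ 6.35
  n=3: λ₃ = 14.067π²/2.997² - 0.52 ≈ 14.937
Since 1.563π²/2.997² ≈ 1.717 > 0.52, all λₙ > 0.
The n=1 mode decays slowest → dominates as t → ∞.
Asymptotic: T ~ c₁ sin(πx/2.997) e^{-λ₁t} with decay rate λ₁ ≈ 1.197.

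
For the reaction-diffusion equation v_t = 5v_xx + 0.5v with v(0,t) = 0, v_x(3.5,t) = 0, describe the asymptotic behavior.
v → 0. Diffusion dominates reaction (r=0.5 < κπ²/(4L²)≈1.01); solution decays.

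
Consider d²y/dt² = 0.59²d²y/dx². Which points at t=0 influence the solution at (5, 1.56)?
Domain of dependence: [4.0796, 5.9204]. Signals travel at speed 0.59, so data within |x - 5| ≤ 0.59·1.56 = 0.9204 can reach the point.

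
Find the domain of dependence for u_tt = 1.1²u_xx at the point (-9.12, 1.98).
Domain of dependence: [-11.298, -6.942]. Signals travel at speed 1.1, so data within |x - -9.12| ≤ 1.1·1.98 = 2.178 can reach the point.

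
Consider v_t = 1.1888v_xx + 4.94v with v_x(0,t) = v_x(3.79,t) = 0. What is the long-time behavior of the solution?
As t → ∞, v grows unboundedly. With Neumann BCs the constant mode has diffusion eigenvalue 0, so any r > 0 makes it grow like e^(4.94t); solution grows exponentially.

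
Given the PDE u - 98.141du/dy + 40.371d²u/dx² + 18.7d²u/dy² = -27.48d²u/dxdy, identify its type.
Rewriting in standard form: 40.371d²u/dx² + 27.48d²u/dxdy + 18.7d²u/dy² - 98.141du/dy + u = 0. The second-order coefficients are A = 40.371, B = 27.48, C = 18.7. Since B² - 4AC = -2264.6004 < 0, this is an elliptic PDE.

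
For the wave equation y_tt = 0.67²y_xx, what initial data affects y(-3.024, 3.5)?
Domain of dependence: [-5.369, -0.679]. Signals travel at speed 0.67, so data within |x - -3.024| ≤ 0.67·3.5 = 2.345 can reach the point.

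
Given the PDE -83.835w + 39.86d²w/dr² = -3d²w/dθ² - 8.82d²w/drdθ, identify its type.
Rewriting in standard form: 39.86d²w/dr² + 8.82d²w/drdθ + 3d²w/dθ² - 83.835w = 0. The second-order coefficients are A = 39.86, B = 8.82, C = 3. Since B² - 4AC = -400.5276 < 0, this is an elliptic PDE.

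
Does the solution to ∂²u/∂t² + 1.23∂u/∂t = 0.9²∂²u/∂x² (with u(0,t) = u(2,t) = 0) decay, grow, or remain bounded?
u → 0. Damping (γ=1.23) dissipates energy; oscillations decay exponentially.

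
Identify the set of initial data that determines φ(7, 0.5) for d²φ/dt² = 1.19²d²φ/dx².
Domain of dependence: [6.405, 7.595]. Signals travel at speed 1.19, so data within |x - 7| ≤ 1.19·0.5 = 0.595 can reach the point.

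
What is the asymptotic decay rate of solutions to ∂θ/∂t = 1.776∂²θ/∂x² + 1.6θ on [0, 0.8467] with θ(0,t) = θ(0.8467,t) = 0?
Eigenvalues: λₙ = 1.776n²π²/0.8467² - 1.6.
First three modes:
  n=1: λ₁ = 1.776π²/0.8467² - 1.6 ≈ 22.85
  n=2: λ₂ = 7.104π²/0.8467² - 1.6 ≈ 96.201
  n=3: λ₃ = 15.984π²/0.8467² - 1.6 ≈ 218.452
Since 1.776π²/0.8467² ≈ 24.45 > 1.6, all λₙ > 0.
The n=1 mode decays slowest → dominates as t → ∞.
Asymptotic: θ ~ c₁ sin(πx/0.8467) e^{-λ₁t} with decay rate λ₁ ≈ 22.85.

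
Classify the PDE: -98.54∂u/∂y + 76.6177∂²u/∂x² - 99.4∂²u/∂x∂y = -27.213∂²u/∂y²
Rewriting in standard form: 76.6177∂²u/∂x² - 99.4∂²u/∂x∂y + 27.213∂²u/∂y² - 98.54∂u/∂y = 0. A = 76.6177, B = -99.4, C = 27.213. Discriminant B² - 4AC = 1540.3701196. Since 1540.3701196 > 0, hyperbolic.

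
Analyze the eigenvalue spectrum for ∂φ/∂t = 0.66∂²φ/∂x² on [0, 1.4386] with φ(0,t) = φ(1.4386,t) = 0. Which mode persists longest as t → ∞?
Eigenvalues: λₙ = 0.66n²π²/1.4386².
First three modes:
  n=1: λ₁ = 0.66π²/1.4386² ≈ 3.147
  n=2: λ₂ = 2.64π²/1.4386² ≈ 12.59 (4× faster decay)
  n=3: λ₃ = 5.94π²/1.4386² ≈ 28.327 (9× faster decay)
As t → ∞, higher modes decay exponentially faster. The n=1 mode dominates: φ ~ c₁ sin(πx/1.4386) e^{-λ₁t}.
Decay rate: λ₁ = 0.66π²/1.4386² ≈ 3.147.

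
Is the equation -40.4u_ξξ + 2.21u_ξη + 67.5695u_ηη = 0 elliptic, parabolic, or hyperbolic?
Computing B² - 4AC with A = -40.4, B = 2.21, C = 67.5695: discriminant = 10924.1153 (positive). Answer: hyperbolic.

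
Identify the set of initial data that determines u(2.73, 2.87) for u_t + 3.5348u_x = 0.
A single point: x = -7.414876. The characteristic through (2.73, 2.87) is x - 3.5348t = const, so x = 2.73 - 3.5348·2.87 = -7.414876.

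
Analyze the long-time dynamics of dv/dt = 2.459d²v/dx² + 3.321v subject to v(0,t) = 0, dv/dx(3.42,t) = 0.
Long-time behavior: v grows unboundedly. Reaction dominates diffusion (r=3.321 > κπ²/(4L²)≈0.52); solution grows exponentially.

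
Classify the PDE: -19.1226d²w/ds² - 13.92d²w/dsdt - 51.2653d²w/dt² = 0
A = -19.1226, B = -13.92, C = -51.2653. Discriminant B² - 4AC = -3727.53690312. Since -3727.53690312 < 0, elliptic.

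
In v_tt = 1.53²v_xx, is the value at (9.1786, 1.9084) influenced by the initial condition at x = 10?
Yes. The domain of dependence is [6.258748, 12.098452], and 10 ∈ [6.258748, 12.098452].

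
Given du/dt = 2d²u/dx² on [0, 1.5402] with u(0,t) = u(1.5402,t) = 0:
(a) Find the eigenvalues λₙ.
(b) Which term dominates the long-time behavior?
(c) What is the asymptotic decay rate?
Eigenvalues: λₙ = 2n²π²/1.5402².
First three modes:
  n=1: λ₁ = 2π²/1.5402² ≈ 8.321
  n=2: λ₂ = 8π²/1.5402² ≈ 33.284 (4× faster decay)
  n=3: λ₃ = 18π²/1.5402² ≈ 74.889 (9× faster decay)
As t → ∞, higher modes decay exponentially faster. The n=1 mode dominates: u ~ c₁ sin(πx/1.5402) e^{-λ₁t}.
Decay rate: λ₁ = 2π²/1.5402² ≈ 8.321.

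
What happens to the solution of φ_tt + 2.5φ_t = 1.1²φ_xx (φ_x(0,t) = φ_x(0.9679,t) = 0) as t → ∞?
φ → constant (steady state). Damping (γ=2.5) dissipates the nonconstant modes; with Neumann BCs the spatial average obeys M''+γM'=0 and tends to a finite limit.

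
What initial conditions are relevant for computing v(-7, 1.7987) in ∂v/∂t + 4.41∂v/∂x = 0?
A single point: x = -14.932267. The characteristic through (-7, 1.7987) is x - 4.41t = const, so x = -7 - 4.41·1.7987 = -14.932267.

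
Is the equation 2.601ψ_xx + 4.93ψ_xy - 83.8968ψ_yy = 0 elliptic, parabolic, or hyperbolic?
Computing B² - 4AC with A = 2.601, B = 4.93, C = -83.8968: discriminant = 897.1672072 (positive). Answer: hyperbolic.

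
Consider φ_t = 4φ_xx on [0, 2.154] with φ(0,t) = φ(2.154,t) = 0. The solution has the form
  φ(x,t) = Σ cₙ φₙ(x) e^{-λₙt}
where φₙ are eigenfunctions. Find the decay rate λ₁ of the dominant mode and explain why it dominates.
Eigenvalues: λₙ = 4n²π²/2.154².
First three modes:
  n=1: λ₁ = 4π²/2.154² ≈ 8.509
  n=2: λ₂ = 16π²/2.154² ≈ 34.035 (4× faster decay)
  n=3: λ₃ = 36π²/2.154² ≈ 76.579 (9× faster decay)
As t → ∞, higher modes decay exponentially faster. The n=1 mode dominates: φ ~ c₁ sin(πx/2.154) e^{-λ₁t}.
Decay rate: λ₁ = 4π²/2.154² ≈ 8.509.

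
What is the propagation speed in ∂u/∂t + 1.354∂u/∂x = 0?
Speed = 1.354. Information travels along x - 1.354t = const (rightward).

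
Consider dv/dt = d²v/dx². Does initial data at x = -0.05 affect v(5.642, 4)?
Yes, for any finite x. The heat equation has infinite propagation speed, so all initial data affects all points at any t > 0.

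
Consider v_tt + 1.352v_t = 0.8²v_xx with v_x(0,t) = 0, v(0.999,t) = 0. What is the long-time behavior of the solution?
As t → ∞, v → 0. Damping (γ=1.352) dissipates energy; oscillations decay exponentially.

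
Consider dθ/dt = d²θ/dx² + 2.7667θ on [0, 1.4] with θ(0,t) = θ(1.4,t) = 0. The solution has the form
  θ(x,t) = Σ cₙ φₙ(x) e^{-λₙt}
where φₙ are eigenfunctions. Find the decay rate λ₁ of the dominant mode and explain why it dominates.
Eigenvalues: λₙ = n²π²/1.4² - 2.7667.
First three modes:
  n=1: λ₁ = π²/1.4² - 2.7667 ≈ 2.269
  n=2: λ₂ = 4π²/1.4² - 2.7667 ≈ 17.375
  n=3: λ₃ = 9π²/1.4² - 2.7667 ≈ 42.553
Since π²/1.4² ≈ 5.036 > 2.7667, all λₙ > 0.
The n=1 mode decays slowest → dominates as t → ∞.
Asymptotic: θ ~ c₁ sin(πx/1.4) e^{-λ₁t} with decay rate λ₁ ≈ 2.269.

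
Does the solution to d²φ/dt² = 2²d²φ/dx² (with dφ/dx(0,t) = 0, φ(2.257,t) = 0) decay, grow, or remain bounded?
φ oscillates (no decay). Energy is conserved; the solution oscillates indefinitely as standing waves.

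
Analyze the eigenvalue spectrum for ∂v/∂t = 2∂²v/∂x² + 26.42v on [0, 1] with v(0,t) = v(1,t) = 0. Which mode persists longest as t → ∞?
Eigenvalues: λₙ = 2n²π²/1² - 26.42.
First three modes:
  n=1: λ₁ = 2π² - 26.42 ≈ -6.681
  n=2: λ₂ = 8π² - 26.42 ≈ 52.537
  n=3: λ₃ = 18π² - 26.42 ≈ 151.233
Since 2π² ≈ 19.739 < 26.42, λ₁ < 0.
The n=1 mode grows fastest (−λₙ is largest for n=1) → dominates.
Asymptotic: v ~ c₁ sin(πx/1) e^{6.681t} (exponential growth at rate −λ₁ ≈ 6.681).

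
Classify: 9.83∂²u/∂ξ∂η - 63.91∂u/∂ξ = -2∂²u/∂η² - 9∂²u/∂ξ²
Rewriting in standard form: 9∂²u/∂ξ² + 9.83∂²u/∂ξ∂η + 2∂²u/∂η² - 63.91∂u/∂ξ = 0. Hyperbolic (discriminant = 24.6289).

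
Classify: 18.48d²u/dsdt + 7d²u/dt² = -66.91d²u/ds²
Rewriting in standard form: 66.91d²u/ds² + 18.48d²u/dsdt + 7d²u/dt² = 0. Elliptic (discriminant = -1531.9696).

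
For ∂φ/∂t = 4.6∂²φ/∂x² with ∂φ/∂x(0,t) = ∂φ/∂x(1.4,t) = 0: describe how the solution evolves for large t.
φ → constant (steady state). Heat is conserved (no flux at boundaries); solution approaches the spatial average.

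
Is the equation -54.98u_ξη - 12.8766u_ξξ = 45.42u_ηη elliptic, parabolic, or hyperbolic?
Rewriting in standard form: -12.8766u_ξξ - 54.98u_ξη - 45.42u_ηη = 0. Computing B² - 4AC with A = -12.8766, B = -54.98, C = -45.42: discriminant = 683.379712 (positive). Answer: hyperbolic.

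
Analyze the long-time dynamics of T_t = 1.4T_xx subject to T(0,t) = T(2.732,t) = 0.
Long-time behavior: T → 0. Heat diffuses out through both boundaries.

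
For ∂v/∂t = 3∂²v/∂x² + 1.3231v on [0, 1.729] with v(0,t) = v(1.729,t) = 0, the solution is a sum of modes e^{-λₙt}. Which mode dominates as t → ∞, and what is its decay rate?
Eigenvalues: λₙ = 3n²π²/1.729² - 1.3231.
First three modes:
  n=1: λ₁ = 3π²/1.729² - 1.3231 ≈ 8.581
  n=2: λ₂ = 12π²/1.729² - 1.3231 ≈ 38.295
  n=3: λ₃ = 27π²/1.729² - 1.3231 ≈ 87.817
Since 3π²/1.729² ≈ 9.904 > 1.3231, all λₙ > 0.
The n=1 mode decays slowest → dominates as t → ∞.
Asymptotic: v ~ c₁ sin(πx/1.729) e^{-λ₁t} with decay rate λ₁ ≈ 8.581.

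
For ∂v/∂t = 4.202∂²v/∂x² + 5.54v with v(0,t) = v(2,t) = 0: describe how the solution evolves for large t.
v → 0. Diffusion dominates reaction (r=5.54 < κπ²/L²≈10.37); solution decays.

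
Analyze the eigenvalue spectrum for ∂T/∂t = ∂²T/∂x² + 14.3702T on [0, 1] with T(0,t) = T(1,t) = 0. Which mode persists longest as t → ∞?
Eigenvalues: λₙ = n²π²/1² - 14.3702.
First three modes:
  n=1: λ₁ = π² - 14.3702 ≈ -4.501
  n=2: λ₂ = 4π² - 14.3702 ≈ 25.108
  n=3: λ₃ = 9π² - 14.3702 ≈ 74.456
Since π² ≈ 9.87 < 14.3702, λ₁ < 0.
The n=1 mode grows fastest (−λₙ is largest for n=1) → dominates.
Asymptotic: T ~ c₁ sin(πx/1) e^{4.501t} (exponential growth at rate −λ₁ ≈ 4.501).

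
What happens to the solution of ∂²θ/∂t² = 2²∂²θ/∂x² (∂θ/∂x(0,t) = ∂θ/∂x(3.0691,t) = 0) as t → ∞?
θ oscillates about a mean that drifts linearly in t (generically unbounded; no decay). There is no damping, so the nonconstant modes persist as standing waves (energy conserved, no decay). But with Neumann conditions at both ends the constant mode has eigenvalue 0: the spatial mean M(t) of θ satisfies M'' = 0, so M(t) = M(0) + M'(0)·t. Unless the initial velocity has zero mean (∫θ_t(x,0)dx = 0), the solution grows linearly in t (unbounded, though not exponentially); if it does have zero mean, the solution stays bounded and simply oscillates.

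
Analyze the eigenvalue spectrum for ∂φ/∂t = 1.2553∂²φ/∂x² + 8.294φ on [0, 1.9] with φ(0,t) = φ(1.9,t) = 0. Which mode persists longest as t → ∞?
Eigenvalues: λₙ = 1.2553n²π²/1.9² - 8.294.
First three modes:
  n=1: λ₁ = 1.2553π²/1.9² - 8.294 ≈ -4.862
  n=2: λ₂ = 5.0212π²/1.9² - 8.294 ≈ 5.434
  n=3: λ₃ = 11.2977π²/1.9² - 8.294 ≈ 22.593
Since 1.2553π²/1.9² ≈ 3.432 < 8.294, λ₁ < 0.
The n=1 mode grows fastest (−λₙ is largest for n=1) → dominates.
Asymptotic: φ ~ c₁ sin(πx/1.9) e^{4.862t} (exponential growth at rate −λ₁ ≈ 4.862).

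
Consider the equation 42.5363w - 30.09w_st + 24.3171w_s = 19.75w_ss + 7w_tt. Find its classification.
Rewriting in standard form: -19.75w_ss - 30.09w_st - 7w_tt + 24.3171w_s + 42.5363w = 0. Hyperbolic. (A = -19.75, B = -30.09, C = -7 gives B² - 4AC = 352.4081.)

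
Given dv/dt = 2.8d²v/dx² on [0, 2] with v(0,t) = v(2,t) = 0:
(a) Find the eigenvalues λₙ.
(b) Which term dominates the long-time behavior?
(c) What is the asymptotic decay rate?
Eigenvalues: λₙ = 2.8n²π²/2².
First three modes:
  n=1: λ₁ = 2.8π²/2² ≈ 6.909
  n=2: λ₂ = 11.2π²/2² ≈ 27.635 (4× faster decay)
  n=3: λ₃ = 25.2π²/2² ≈ 62.179 (9× faster decay)
As t → ∞, higher modes decay exponentially faster. The n=1 mode dominates: v ~ c₁ sin(πx/2) e^{-λ₁t}.
Decay rate: λ₁ = 2.8π²/2² ≈ 6.909.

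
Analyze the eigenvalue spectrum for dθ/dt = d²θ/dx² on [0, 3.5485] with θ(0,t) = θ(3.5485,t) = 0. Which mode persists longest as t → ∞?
Eigenvalues: λₙ = n²π²/3.5485².
First three modes:
  n=1: λ₁ = π²/3.5485² ≈ 0.784
  n=2: λ₂ = 4π²/3.5485² ≈ 3.135 (4× faster decay)
  n=3: λ₃ = 9π²/3.5485² ≈ 7.054 (9× faster decay)
As t → ∞, higher modes decay exponentially faster. The n=1 mode dominates: θ ~ c₁ sin(πx/3.5485) e^{-λ₁t}.
Decay rate: λ₁ = π²/3.5485² ≈ 0.784.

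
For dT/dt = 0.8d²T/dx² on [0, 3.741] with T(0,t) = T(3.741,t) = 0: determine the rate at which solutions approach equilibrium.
Eigenvalues: λₙ = 0.8n²π²/3.741².
First three modes:
  n=1: λ₁ = 0.8π²/3.741² ≈ 0.564
  n=2: λ₂ = 3.2π²/3.741² ≈ 2.257 (4× faster decay)
  n=3: λ₃ = 7.2π²/3.741² ≈ 5.078 (9× faster decay)
As t → ∞, higher modes decay exponentially faster. The n=1 mode dominates: T ~ c₁ sin(πx/3.741) e^{-λ₁t}.
Decay rate: λ₁ = 0.8π²/3.741² ≈ 0.564.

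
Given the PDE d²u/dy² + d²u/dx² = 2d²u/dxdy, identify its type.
Rewriting in standard form: d²u/dx² - 2d²u/dxdy + d²u/dy² = 0. The second-order coefficients are A = 1, B = -2, C = 1. Since B² - 4AC = 0 = 0, this is a parabolic PDE.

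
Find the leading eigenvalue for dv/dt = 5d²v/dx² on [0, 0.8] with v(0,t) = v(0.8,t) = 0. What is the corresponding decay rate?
Eigenvalues: λₙ = 5n²π²/0.8².
First three modes:
  n=1: λ₁ = 5π²/0.8² ≈ 77.106
  n=2: λ₂ = 20π²/0.8² ≈ 308.425 (4× faster decay)
  n=3: λ₃ = 45π²/0.8² ≈ 693.957 (9× faster decay)
As t → ∞, higher modes decay exponentially faster. The n=1 mode dominates: v ~ c₁ sin(πx/0.8) e^{-λ₁t}.
Decay rate: λ₁ = 5π²/0.8² ≈ 77.106.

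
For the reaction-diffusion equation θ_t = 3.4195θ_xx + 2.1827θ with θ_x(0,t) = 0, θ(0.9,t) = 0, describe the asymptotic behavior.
θ → 0. Diffusion dominates reaction (r=2.1827 < κπ²/(4L²)≈10.42); solution decays.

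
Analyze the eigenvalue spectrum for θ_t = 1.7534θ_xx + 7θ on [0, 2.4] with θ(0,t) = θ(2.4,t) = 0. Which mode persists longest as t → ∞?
Eigenvalues: λₙ = 1.7534n²π²/2.4² - 7.
First three modes:
  n=1: λ₁ = 1.7534π²/2.4² - 7 ≈ -3.996
  n=2: λ₂ = 7.0136π²/2.4² - 7 ≈ 5.018
  n=3: λ₃ = 15.7806π²/2.4² - 7 ≈ 20.04
Since 1.7534π²/2.4² ≈ 3.004 < 7, λ₁ < 0.
The n=1 mode grows fastest (−λₙ is largest for n=1) → dominates.
Asymptotic: θ ~ c₁ sin(πx/2.4) e^{3.996t} (exponential growth at rate −λ₁ ≈ 3.996).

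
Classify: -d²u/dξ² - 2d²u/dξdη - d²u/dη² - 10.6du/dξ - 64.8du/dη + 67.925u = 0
Parabolic (discriminant = 0).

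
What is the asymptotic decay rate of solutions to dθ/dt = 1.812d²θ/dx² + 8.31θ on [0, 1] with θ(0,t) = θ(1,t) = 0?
Eigenvalues: λₙ = 1.812n²π²/1² - 8.31.
First three modes:
  n=1: λ₁ = 1.812π² - 8.31 ≈ 9.574
  n=2: λ₂ = 7.248π² - 8.31 ≈ 63.225
  n=3: λ₃ = 16.308π² - 8.31 ≈ 152.644
Since 1.812π² ≈ 17.884 > 8.31, all λₙ > 0.
The n=1 mode decays slowest → dominates as t → ∞.
Asymptotic: θ ~ c₁ sin(πx/1) e^{-λ₁t} with decay rate λ₁ ≈ 9.574.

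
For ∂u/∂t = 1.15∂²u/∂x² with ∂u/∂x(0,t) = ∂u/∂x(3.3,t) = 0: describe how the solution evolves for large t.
u → constant (steady state). Heat is conserved (no flux at boundaries); solution approaches the spatial average.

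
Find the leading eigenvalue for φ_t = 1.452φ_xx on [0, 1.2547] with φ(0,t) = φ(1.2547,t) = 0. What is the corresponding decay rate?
Eigenvalues: λₙ = 1.452n²π²/1.2547².
First three modes:
  n=1: λ₁ = 1.452π²/1.2547² ≈ 9.103
  n=2: λ₂ = 5.808π²/1.2547² ≈ 36.412 (4× faster decay)
  n=3: λ₃ = 13.068π²/1.2547² ≈ 81.927 (9× faster decay)
As t → ∞, higher modes decay exponentially faster. The n=1 mode dominates: φ ~ c₁ sin(πx/1.2547) e^{-λ₁t}.
Decay rate: λ₁ = 1.452π²/1.2547² ≈ 9.103.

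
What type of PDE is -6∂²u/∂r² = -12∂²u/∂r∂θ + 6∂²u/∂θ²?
Rewriting in standard form: -6∂²u/∂r² + 12∂²u/∂r∂θ - 6∂²u/∂θ² = 0. With A = -6, B = 12, C = -6, the discriminant is 0. This is a parabolic PDE.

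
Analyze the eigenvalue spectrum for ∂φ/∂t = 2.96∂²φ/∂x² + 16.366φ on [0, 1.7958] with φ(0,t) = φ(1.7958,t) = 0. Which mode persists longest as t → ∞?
Eigenvalues: λₙ = 2.96n²π²/1.7958² - 16.366.
First three modes:
  n=1: λ₁ = 2.96π²/1.7958² - 16.366 ≈ -7.307
  n=2: λ₂ = 11.84π²/1.7958² - 16.366 ≈ 19.87
  n=3: λ₃ = 26.64π²/1.7958² - 16.366 ≈ 65.164
Since 2.96π²/1.7958² ≈ 9.059 < 16.366, λ₁ < 0.
The n=1 mode grows fastest (−λₙ is largest for n=1) → dominates.
Asymptotic: φ ~ c₁ sin(πx/1.7958) e^{7.307t} (exponential growth at rate −λ₁ ≈ 7.307).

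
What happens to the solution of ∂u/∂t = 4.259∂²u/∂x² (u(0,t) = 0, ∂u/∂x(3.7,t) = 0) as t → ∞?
u → 0. Heat escapes through the Dirichlet boundary.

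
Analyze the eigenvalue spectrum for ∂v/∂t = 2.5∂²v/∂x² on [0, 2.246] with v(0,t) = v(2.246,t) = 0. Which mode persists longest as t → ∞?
Eigenvalues: λₙ = 2.5n²π²/2.246².
First three modes:
  n=1: λ₁ = 2.5π²/2.246² ≈ 4.891
  n=2: λ₂ = 10π²/2.246² ≈ 19.565 (4× faster decay)
  n=3: λ₃ = 22.5π²/2.246² ≈ 44.021 (9× faster decay)
As t → ∞, higher modes decay exponentially faster. The n=1 mode dominates: v ~ c₁ sin(πx/2.246) e^{-λ₁t}.
Decay rate: λ₁ = 2.5π²/2.246² ≈ 4.891.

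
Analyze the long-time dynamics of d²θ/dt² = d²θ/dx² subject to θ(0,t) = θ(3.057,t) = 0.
Long-time behavior: θ oscillates (no decay). Energy is conserved; the solution oscillates indefinitely as standing waves.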